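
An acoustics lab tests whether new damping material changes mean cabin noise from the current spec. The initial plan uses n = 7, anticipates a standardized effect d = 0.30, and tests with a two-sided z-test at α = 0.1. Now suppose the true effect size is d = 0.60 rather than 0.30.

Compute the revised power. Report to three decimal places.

Power ≈ 0.478

With d = 0.60: δ = d·√n = 0.60 × √7 = 1.5875. Critical value z_{0.05} = 1.645.
Revised power = Φ(δ − 1.645) + Φ(−δ − 1.645) = Φ(-0.057) + Φ(-3.232) = 0.4771 + 0.0006 = 0.4777.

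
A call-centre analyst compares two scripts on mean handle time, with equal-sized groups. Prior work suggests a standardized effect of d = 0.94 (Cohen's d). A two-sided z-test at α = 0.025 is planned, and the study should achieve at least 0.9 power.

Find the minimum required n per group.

n = 29 per group

For power 0.9 need Φ(δ − z_{0.0125}) = 0.9, so δ = z_{0.0125} + z_{0.10} = 2.241 + 1.282 = 3.523.
(Ignoring the negligible lower-tail rejection probability gives the usual closed-form inversion.)
δ = d·√(n/2) ⇒ n = 2(δ/d)² = 2 × (3.523 / 0.94)² = 28.09.
Rounding up, n = 29 per group.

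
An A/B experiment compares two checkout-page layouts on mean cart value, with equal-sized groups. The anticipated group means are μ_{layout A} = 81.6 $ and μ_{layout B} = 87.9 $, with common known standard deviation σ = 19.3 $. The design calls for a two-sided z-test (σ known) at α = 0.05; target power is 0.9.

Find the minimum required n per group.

Standardized effect: d = |μ_{layout A} − μ_{layout B}| / σ = |81.6 − 87.9| / 19.3 = 0.3264
For power 0.9 need Φ(δ − z_{0.025}) = 0.9, so δ = z_{0.025} + z_{0.10} = 1.960 + 1.282 = 3.242.
(The Φ(−δ − z_{α/2}) term is vanishingly small for δ > 0 and is dropped in the standard sample-size formula.)
δ = d·√(n/2) ⇒ n = 2(δ/d)² = 2 × (3.242 / 0.3264)² = 197.22.
Rounding up, n = 198 per group.

n = 198 per group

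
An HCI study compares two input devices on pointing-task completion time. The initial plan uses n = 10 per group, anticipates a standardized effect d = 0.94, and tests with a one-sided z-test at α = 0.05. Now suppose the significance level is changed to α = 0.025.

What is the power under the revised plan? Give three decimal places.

Power ≈ 0.556

δ = d·√(n/2) = 0.94 × √(10/2) = 2.1019 (unchanged). New critical value: z_{0.025} = 1.960.
Revised power = Φ(δ − 1.960) = Φ(0.142) = 0.5564.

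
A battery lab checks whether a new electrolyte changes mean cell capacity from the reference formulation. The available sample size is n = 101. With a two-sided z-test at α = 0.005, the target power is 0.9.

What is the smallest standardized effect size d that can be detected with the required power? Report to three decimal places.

d ≈ 0.407

Required noncentrality: δ = z_{0.0025} + z_{0.10} = 2.807 + 1.282 = 4.089.
(The second rejection-region term Φ(−δ − z_{α/2}) is negligible and dropped.)
δ = d·√n ⇒ d = δ/√n = 4.089/√101 = 0.4068.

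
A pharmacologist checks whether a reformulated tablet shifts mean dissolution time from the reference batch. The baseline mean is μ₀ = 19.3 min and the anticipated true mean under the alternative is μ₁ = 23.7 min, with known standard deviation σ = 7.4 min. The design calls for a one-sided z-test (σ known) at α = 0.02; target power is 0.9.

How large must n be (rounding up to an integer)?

Standardized effect: d = |μ₁ − μ₀| / σ = |23.7 − 19.3| / 7.4 = 0.5946
For power 0.9 need Φ(δ − z_{0.02}) = 0.9, so δ = z_{0.02} + z_{0.10} = 2.054 + 1.282 = 3.335.
δ = d·√n ⇒ n = (δ/d)² = (3.335 / 0.5946)² = 31.47.
Rounding up, n = 32.

n = 32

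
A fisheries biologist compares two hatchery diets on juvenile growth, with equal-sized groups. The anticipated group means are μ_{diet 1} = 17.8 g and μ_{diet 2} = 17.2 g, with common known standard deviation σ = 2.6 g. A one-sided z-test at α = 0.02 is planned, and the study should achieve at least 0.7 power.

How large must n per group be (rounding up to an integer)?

Standardized effect: d = |μ_{diet 1} − μ_{diet 2}| / σ = |17.8 − 17.2| / 2.6 = 0.2308
Set Φ(δ − 2.054) = 0.7; then δ − 2.054 = Φ⁻¹(0.7) = 0.524, giving δ = 2.578.
δ = d·√(n/2) ⇒ n = 2(δ/d)² = 2 × (2.578 / 0.2308)² = 249.63.
Rounding up, n = 250 per group.

n = 250 per group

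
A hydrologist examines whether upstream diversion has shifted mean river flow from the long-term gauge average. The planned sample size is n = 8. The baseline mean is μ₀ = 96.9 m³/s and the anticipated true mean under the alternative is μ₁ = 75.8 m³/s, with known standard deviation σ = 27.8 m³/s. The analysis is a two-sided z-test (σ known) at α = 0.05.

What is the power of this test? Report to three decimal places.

Power ≈ 0.574

Standardized effect: d = |μ₁ − μ₀| / σ = |75.8 − 96.9| / 27.8 = 0.7590
Noncentrality parameter: δ = d·√n = 0.7590 × √8 = 2.1468
Two-sided α = 0.05 → critical value z_{0.025} = 1.960.
Power = Φ(δ − 1.960) + Φ(−δ − 1.960) = Φ(0.187) + Φ(-4.107) = 0.5741 + 0.0000 = 0.5741.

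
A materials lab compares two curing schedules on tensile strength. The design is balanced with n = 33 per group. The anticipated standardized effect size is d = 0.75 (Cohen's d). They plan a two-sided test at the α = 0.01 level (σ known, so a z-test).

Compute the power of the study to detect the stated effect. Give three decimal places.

Noncentrality parameter: δ = d·√(n/2) = 0.75 × √(33/2) = 3.0465
Critical value for a two-sided test at α = 0.01: z_{α/2} = 2.576.
Power = Φ(δ − 2.576) + Φ(−δ − 2.576) = Φ(0.471) + Φ(-5.622) = 0.6811 + 0.0000 = 0.6811.

Power ≈ 0.681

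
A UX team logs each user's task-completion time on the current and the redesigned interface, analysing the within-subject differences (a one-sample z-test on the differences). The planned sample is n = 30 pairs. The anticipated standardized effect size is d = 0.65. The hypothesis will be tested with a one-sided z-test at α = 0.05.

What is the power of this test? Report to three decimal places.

Noncentrality parameter: δ = d·√n = 0.65 × √30 = 3.5602
Critical value for a one-sided test at α = 0.05: z_α = 1.645.
Power = P(Z > 1.645 − δ) = Φ(1.915) = 0.9723.

Power ≈ 0.972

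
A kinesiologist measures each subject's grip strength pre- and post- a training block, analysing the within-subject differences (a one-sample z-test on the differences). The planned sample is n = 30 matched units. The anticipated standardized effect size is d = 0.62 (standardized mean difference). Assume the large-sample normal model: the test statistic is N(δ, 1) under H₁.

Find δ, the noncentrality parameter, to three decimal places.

δ ≈ 3.396

The noncentrality parameter scales effect size by the design's sample-size factor: δ = d·√n = 0.62 × √30 = 3.3959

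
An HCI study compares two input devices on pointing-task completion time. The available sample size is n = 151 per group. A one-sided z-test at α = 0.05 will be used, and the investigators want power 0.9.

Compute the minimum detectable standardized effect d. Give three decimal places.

d ≈ 0.337

Need Φ(δ − 1.645) = 0.9, so δ = 1.645 + 1.282 = 2.926.
δ = d·√(n/2) ⇒ d = δ/√(n/2) = 2.926/√(151/2) = 0.3368.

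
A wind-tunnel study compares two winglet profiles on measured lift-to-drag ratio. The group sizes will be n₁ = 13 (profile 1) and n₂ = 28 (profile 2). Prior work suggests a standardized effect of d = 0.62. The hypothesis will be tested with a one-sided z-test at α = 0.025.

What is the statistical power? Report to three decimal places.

Noncentrality parameter: λ = d / √(1/n₁ + 1/n₂) = 0.62 / √(1/13 + 1/28) = 1.8474
One-sided α = 0.025 → critical value z_{0.025} = 1.960.
Power = Φ(λ − 1.960) = Φ(-0.113) = 0.4552.

Power ≈ 0.455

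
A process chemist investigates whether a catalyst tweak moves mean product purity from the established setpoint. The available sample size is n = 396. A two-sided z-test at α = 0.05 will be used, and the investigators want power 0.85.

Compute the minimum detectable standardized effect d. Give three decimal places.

Required noncentrality: δ = z_{0.025} + z_{0.15} = 1.960 + 1.036 = 2.996.
(Lower-tail contribution to power is negligible for δ > 0.)
δ = d·√n ⇒ d = δ/√n = 2.996/√396 = 0.1506.

d ≈ 0.151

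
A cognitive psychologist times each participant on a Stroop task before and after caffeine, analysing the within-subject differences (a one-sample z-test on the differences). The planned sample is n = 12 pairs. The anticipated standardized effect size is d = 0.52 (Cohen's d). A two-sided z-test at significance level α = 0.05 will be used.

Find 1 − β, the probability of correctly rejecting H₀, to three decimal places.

Noncentrality parameter: δ = d·√n = 0.52 × √12 = 1.8013
Critical value for a two-sided test at α = 0.05: z_{α/2} = 1.960.
Power = Φ(δ − 1.960) + Φ(−δ − 1.960) = Φ(-0.159) + Φ(-3.761) = 0.4370 + 0.0001 = 0.4371.

Power ≈ 0.437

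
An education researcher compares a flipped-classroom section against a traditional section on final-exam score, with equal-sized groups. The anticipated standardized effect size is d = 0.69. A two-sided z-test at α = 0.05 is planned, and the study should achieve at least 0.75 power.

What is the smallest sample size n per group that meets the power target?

n = 30 per group

Set Φ(δ − 1.960) = 0.75; then δ − 1.960 = Φ⁻¹(0.75) = 0.674, giving δ = 2.634.
(Ignoring the negligible lower-tail rejection probability gives the usual closed-form inversion.)
δ = d·√(n/2) ⇒ n = 2(δ/d)² = 2 × (2.634 / 0.69)² = 29.15.
Round up to the next whole unit.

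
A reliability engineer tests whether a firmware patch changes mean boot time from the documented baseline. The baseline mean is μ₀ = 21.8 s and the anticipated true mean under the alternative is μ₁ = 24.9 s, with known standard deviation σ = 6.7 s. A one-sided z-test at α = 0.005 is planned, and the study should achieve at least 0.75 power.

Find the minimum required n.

Standardized effect: d = |μ₁ − μ₀| / σ = |24.9 − 21.8| / 6.7 = 0.4627
Set Φ(δ − 2.576) = 0.75; then δ − 2.576 = Φ⁻¹(0.75) = 0.674, giving δ = 3.250.
δ = d·√n ⇒ n = (δ/d)² = (3.250 / 0.4627)² = 49.35.
Round up to the next whole unit.

n = 50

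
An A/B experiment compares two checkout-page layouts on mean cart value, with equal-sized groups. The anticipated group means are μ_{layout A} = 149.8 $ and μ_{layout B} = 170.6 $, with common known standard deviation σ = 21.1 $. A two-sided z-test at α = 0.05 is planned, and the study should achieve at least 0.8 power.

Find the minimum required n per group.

Standardized effect: d = |μ_{layout A} − μ_{layout B}| / σ = |149.8 − 170.6| / 21.1 = 0.9858
For power 0.8 need Φ(δ − z_{0.025}) = 0.8, so δ = z_{0.025} + z_{0.20} = 1.960 + 0.842 = 2.802.
(For δ > 0 the lower-tail rejection region contributes negligibly to power, so the one-term inversion is standard.)
δ = d·√(n/2) ⇒ n = 2(δ/d)² = 2 × (2.802 / 0.9858)² = 16.15.
Rounding up, n = 17 per group.

n = 17 per group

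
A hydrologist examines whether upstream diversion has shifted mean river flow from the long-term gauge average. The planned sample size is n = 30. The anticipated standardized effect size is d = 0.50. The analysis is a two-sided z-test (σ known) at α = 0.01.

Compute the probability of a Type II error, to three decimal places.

Noncentrality parameter: λ = d·√n = 0.50 × √30 = 2.7386
Critical value for a two-sided test at α = 0.01: z_{α/2} = 2.576.
Power = Φ(λ − 2.576) + Φ(−λ − 2.576) = Φ(0.163) + Φ(-5.314) = 0.5647 + 0.0000 = 0.5647.
Type II error: β = 1 − power = 1 − 0.5647 = 0.4353.

β ≈ 0.435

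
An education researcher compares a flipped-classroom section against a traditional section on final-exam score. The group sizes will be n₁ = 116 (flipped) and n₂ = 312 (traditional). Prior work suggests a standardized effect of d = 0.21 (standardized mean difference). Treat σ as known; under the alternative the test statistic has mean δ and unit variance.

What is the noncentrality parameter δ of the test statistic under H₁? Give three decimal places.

The noncentrality parameter scales effect size by the design's sample-size factor: δ = d / √(1/n₁ + 1/n₂) = 0.21 / √(1/116 + 1/312) = 1.9311

δ ≈ 1.931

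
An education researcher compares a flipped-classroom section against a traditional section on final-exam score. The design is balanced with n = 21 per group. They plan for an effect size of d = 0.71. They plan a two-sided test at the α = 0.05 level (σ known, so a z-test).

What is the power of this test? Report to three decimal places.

Power ≈ 0.633

Noncentrality parameter: δ = d·√(n/2) = 0.71 × √(21/2) = 2.3007
Two-sided α = 0.05 → critical value z_{0.025} = 1.960.
Power = Φ(δ − 1.960) + Φ(−δ − 1.960) = Φ(0.341) + Φ(-4.261) = 0.6333 + 0.0000 = 0.6333.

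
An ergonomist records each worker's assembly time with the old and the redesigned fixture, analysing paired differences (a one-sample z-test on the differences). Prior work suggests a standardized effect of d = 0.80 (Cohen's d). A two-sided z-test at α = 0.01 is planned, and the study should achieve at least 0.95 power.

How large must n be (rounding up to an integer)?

For power 0.95 need Φ(δ − z_{0.005}) = 0.95, so δ = z_{0.005} + z_{0.05} = 2.576 + 1.645 = 4.221.
(The Φ(−δ − z_{α/2}) term is vanishingly small for δ > 0 and is dropped in the standard sample-size formula.)
δ = d·√n ⇒ n = (δ/d)² = (4.221 / 0.80)² = 27.83.
Round up to the next whole unit.

n = 28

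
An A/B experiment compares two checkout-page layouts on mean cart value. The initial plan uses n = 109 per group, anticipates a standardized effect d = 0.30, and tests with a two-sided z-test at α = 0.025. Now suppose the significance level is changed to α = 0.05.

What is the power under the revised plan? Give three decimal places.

Power ≈ 0.601

δ = d·√(n/2) = 0.30 × √(109/2) = 2.2147 (unchanged). New critical value: z_{0.025} = 1.960.
Revised power = Φ(δ − 1.960) + Φ(−δ − 1.960) = Φ(0.255) + Φ(-4.175) = 0.6005 + 0.0000 = 0.6006.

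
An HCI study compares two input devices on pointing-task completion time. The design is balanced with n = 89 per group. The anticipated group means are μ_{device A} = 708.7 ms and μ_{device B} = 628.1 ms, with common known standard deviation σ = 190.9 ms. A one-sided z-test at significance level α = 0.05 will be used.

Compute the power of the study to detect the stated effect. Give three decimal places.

Standardized effect: d = |μ_{device A} − μ_{device B}| / σ = |708.7 − 628.1| / 190.9 = 0.4222
Noncentrality parameter: λ = d·√(n/2) = 0.4222 × √(89/2) = 2.8165
Critical value for a one-sided test at α = 0.05: z_α = 1.645.
Power = P(Z > 1.645 − λ) = Φ(1.172) = 0.8793.

Power ≈ 0.879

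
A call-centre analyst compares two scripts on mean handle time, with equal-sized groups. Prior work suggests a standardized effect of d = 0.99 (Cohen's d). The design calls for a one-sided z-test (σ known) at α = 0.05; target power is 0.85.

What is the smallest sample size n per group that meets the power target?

n = 15 per group

For power 0.85 need Φ(δ − z_{0.05}) = 0.85, so δ = z_{0.05} + z_{0.15} = 1.645 + 1.036 = 2.681.
δ = d·√(n/2) ⇒ n = 2(δ/d)² = 2 × (2.681 / 0.99)² = 14.67.
Round up to the next whole unit.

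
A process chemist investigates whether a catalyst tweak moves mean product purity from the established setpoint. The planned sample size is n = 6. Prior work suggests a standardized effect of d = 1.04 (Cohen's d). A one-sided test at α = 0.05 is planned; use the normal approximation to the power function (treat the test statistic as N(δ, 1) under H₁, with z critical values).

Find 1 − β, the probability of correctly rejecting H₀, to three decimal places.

Power ≈ 0.817

Noncentrality parameter: δ = d·√n = 1.04 × √6 = 2.5475
One-sided α = 0.05 → critical value z_{0.05} = 1.645.
Power = Φ(δ − 1.645) = Φ(0.903) = 0.8166.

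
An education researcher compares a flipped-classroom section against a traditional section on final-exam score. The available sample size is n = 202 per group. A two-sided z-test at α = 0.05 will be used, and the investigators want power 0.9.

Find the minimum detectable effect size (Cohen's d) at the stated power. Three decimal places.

Required noncentrality: δ = z_{0.025} + z_{0.10} = 1.960 + 1.282 = 3.242.
(Lower-tail contribution to power is negligible for δ > 0.)
δ = d·√(n/2) ⇒ d = δ/√(n/2) = 3.242/√(202/2) = 0.3225.

d ≈ 0.323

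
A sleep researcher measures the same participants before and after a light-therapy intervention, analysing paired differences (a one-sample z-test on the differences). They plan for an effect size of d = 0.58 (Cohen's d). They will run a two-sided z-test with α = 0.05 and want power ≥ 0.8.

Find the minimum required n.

n = 24

For power 0.8 need Φ(δ − z_{0.025}) = 0.8, so δ = z_{0.025} + z_{0.20} = 1.960 + 0.842 = 2.802.
(For δ > 0 the lower-tail rejection region contributes negligibly to power, so the one-term inversion is standard.)
δ = d·√n ⇒ n = (δ/d)² = (2.802 / 0.58)² = 23.33.
Round up to the next whole unit.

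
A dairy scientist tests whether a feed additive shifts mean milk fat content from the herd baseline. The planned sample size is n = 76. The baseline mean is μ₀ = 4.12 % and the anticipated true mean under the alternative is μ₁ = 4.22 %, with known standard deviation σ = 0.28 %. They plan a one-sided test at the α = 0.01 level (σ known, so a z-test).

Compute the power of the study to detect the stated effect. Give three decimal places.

Standardized effect: d = |μ₁ − μ₀| / σ = |4.22 − 4.12| / 0.28 = 0.3571
Noncentrality parameter: δ = d·√n = 0.3571 × √76 = 3.1135
Critical value for a one-sided test at α = 0.01: z_α = 2.326.
Power = Φ(δ − 2.326) = Φ(0.787) = 0.7844.

Power ≈ 0.784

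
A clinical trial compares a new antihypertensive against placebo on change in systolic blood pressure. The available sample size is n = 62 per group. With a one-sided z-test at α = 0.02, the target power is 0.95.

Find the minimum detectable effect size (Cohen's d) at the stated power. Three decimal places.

d ≈ 0.664

Need Φ(δ − 2.054) = 0.95, so δ = 2.054 + 1.645 = 3.699.
δ = d·√(n/2) ⇒ d = δ/√(n/2) = 3.699/√(62/2) = 0.6643.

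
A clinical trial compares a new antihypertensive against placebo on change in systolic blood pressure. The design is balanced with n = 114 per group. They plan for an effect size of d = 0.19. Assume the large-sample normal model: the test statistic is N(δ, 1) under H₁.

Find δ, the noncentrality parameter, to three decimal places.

δ = d·√(n/2) = 0.19 × √(114/2) = 1.4345

δ ≈ 1.434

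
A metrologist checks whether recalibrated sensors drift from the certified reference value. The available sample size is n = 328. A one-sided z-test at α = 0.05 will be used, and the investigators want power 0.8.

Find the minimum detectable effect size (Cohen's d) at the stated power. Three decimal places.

d ≈ 0.137

Need Φ(δ − 1.645) = 0.8, so δ = 1.645 + 0.842 = 2.486.
δ = d·√n ⇒ d = δ/√n = 2.486/√328 = 0.1373.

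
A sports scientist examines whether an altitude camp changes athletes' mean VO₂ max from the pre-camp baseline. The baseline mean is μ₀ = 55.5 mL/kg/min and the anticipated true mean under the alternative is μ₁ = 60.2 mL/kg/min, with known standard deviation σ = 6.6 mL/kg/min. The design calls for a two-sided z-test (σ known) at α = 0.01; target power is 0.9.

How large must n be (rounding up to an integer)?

n = 30

Standardized effect: d = |μ₁ − μ₀| / σ = |60.2 − 55.5| / 6.6 = 0.7121
For power 0.9 need Φ(δ − z_{0.005}) = 0.9, so δ = z_{0.005} + z_{0.10} = 2.576 + 1.282 = 3.857.
(The Φ(−δ − z_{α/2}) term is vanishingly small for δ > 0 and is dropped in the standard sample-size formula.)
δ = d·√n ⇒ n = (δ/d)² = (3.857 / 0.7121)² = 29.34.
Rounding up, n = 30.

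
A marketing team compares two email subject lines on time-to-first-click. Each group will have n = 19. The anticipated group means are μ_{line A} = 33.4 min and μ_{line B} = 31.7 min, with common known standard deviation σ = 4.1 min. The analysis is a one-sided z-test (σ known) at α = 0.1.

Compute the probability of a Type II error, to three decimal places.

Standardized effect: d = |μ_{line A} − μ_{line B}| / σ = |33.4 − 31.7| / 4.1 = 0.4146
Noncentrality parameter: δ = d·√(n/2) = 0.4146 × √(19/2) = 1.2780
One-sided α = 0.1 → critical value z_{0.1} = 1.282.
Power = Φ(δ − 1.282) = Φ(-0.004) = 0.4986.
Type II error: β = 1 − power = 1 − 0.4986 = 0.5014.

β ≈ 0.501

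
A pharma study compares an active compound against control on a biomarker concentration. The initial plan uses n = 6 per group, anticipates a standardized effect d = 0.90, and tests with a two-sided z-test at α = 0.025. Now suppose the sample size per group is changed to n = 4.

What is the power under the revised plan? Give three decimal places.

With n = 4 per group: δ = d·√(n/2) = 0.90 × √(4/2) = 1.2728. Critical value z_{0.0125} = 2.241.
Revised power = Φ(δ − 2.241) + Φ(−δ − 2.241) = Φ(-0.969) + Φ(-3.514) = 0.1664 + 0.0002 = 0.1666.

Power ≈ 0.167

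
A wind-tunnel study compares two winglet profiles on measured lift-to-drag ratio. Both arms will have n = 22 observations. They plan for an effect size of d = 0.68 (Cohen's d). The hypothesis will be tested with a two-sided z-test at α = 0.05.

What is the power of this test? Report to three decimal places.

Noncentrality parameter: δ = d·√(n/2) = 0.68 × √(22/2) = 2.2553
Two-sided α = 0.05 → critical value z_{0.025} = 1.960.
Power = Φ(δ − 1.960) + Φ(−δ − 1.960) = Φ(0.295) + Φ(-4.215) = 0.6161 + 0.0000 = 0.6161.

Power ≈ 0.616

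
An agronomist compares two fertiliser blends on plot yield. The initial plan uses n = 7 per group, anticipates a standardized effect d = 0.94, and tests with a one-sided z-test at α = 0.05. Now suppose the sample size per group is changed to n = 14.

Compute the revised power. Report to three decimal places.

With n = 14 per group: δ = d·√(n/2) = 0.94 × √(14/2) = 2.4870. Critical value z_{0.05} = 1.645.
Revised power = Φ(δ − 1.645) = Φ(0.842) = 0.8001.

Power ≈ 0.800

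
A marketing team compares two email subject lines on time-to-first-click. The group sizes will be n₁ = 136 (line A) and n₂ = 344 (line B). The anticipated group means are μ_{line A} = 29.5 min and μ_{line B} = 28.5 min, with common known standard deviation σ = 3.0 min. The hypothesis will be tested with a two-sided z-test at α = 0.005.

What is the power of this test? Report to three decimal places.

Standardized effect: d = |μ_{line A} − μ_{line B}| / σ = |29.5 − 28.5| / 3.0 = 0.3333
Noncentrality parameter: δ = d / √(1/n₁ + 1/n₂) = 0.3333 / √(1/136 + 1/344) = 3.2908
Two-sided α = 0.005 → critical value z_{0.0025} = 2.807.
Power = Φ(δ − 2.807) + Φ(−δ − 2.807) = Φ(0.484) + Φ(-6.098) = 0.6857 + 0.0000 = 0.6857.

Power ≈ 0.686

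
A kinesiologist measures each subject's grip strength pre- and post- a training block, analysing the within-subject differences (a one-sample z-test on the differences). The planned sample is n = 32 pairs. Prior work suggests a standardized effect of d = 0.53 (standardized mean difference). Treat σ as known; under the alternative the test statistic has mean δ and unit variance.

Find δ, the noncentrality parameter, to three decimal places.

The noncentrality parameter scales effect size by the design's sample-size factor: δ = d·√n = 0.53 × √32 = 2.9981

δ ≈ 2.998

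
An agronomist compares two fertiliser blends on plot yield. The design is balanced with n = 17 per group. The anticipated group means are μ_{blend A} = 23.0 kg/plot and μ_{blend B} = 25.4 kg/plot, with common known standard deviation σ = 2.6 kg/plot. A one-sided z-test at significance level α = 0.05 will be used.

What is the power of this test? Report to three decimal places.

Power ≈ 0.852

Standardized effect: d = |μ_{blend A} − μ_{blend B}| / σ = |23.0 − 25.4| / 2.6 = 0.9231
Noncentrality parameter: δ = d·√(n/2) = 0.9231 × √(17/2) = 2.6912
Critical value for a one-sided test at α = 0.05: z_α = 1.645.
Power = Φ(δ − 1.645) = Φ(1.046) = 0.8523.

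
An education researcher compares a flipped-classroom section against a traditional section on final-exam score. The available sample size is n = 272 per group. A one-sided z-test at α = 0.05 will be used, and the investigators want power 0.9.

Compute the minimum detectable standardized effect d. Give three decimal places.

Need Φ(δ − 1.645) = 0.9, so δ = 1.645 + 1.282 = 2.926.
δ = d·√(n/2) ⇒ d = δ/√(n/2) = 2.926/√(272/2) = 0.2509.

d ≈ 0.251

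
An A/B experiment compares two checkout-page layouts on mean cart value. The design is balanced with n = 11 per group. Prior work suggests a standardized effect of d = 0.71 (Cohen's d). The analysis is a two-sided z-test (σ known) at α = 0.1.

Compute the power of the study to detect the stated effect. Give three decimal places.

Power ≈ 0.509

Noncentrality parameter: δ = d·√(n/2) = 0.71 × √(11/2) = 1.6651
Two-sided α = 0.1 → critical value z_{0.05} = 1.645.
Power = Φ(δ − 1.645) + Φ(−δ − 1.645) = Φ(0.020) + Φ(-3.310) = 0.5081 + 0.0005 = 0.5085.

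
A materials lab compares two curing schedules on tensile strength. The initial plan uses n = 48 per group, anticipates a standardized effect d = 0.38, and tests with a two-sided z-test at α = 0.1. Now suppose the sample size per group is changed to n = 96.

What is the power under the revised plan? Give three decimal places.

With n = 96 per group: δ = d·√(n/2) = 0.38 × √(96/2) = 2.6327. Critical value z_{0.05} = 1.645.
Revised power = Φ(δ − 1.645) + Φ(−δ − 1.645) = Φ(0.988) + Φ(-4.278) = 0.8384 + 0.0000 = 0.8384.

Power ≈ 0.838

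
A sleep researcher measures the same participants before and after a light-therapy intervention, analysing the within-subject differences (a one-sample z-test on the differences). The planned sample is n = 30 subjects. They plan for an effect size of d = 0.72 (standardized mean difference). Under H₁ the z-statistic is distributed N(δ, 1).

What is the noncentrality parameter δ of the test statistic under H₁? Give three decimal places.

The noncentrality parameter scales effect size by the design's sample-size factor: δ = d·√n = 0.72 × √30 = 3.9436

δ ≈ 3.944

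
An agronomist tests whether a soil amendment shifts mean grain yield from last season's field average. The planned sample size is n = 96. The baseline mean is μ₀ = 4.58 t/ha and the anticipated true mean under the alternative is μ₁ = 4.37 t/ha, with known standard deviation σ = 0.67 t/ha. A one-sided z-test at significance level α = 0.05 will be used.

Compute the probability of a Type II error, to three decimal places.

Standardized effect: d = |μ₁ − μ₀| / σ = |4.37 − 4.58| / 0.67 = 0.3134
Noncentrality parameter: δ = d·√n = 0.3134 × √96 = 3.0710
One-sided α = 0.05 → critical value z_{0.05} = 1.645.
Power = Φ(δ − 1.645) = Φ(1.426) = 0.9231.
Type II error: β = 1 − power = 1 − 0.9231 = 0.0769.

β ≈ 0.077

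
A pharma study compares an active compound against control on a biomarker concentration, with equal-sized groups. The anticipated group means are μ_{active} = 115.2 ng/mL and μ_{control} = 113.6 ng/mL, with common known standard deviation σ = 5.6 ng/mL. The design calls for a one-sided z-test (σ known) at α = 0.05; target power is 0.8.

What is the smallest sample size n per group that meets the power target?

Standardized effect: d = |μ_{active} − μ_{control}| / σ = |115.2 − 113.6| / 5.6 = 0.2857
Set Φ(δ − 1.645) = 0.8; then δ − 1.645 = Φ⁻¹(0.8) = 0.842, giving δ = 2.486.
δ = d·√(n/2) ⇒ n = 2(δ/d)² = 2 × (2.486 / 0.2857)² = 151.47.
Rounding up, n = 152 per group.

n = 152 per group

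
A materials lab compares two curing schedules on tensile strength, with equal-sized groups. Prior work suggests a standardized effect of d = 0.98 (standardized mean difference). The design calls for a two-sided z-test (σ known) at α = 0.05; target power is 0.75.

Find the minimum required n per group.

n = 15 per group

Set Φ(δ − 1.960) = 0.75; then δ − 1.960 = Φ⁻¹(0.75) = 0.674, giving δ = 2.634.
(For δ > 0 the lower-tail rejection region contributes negligibly to power, so the one-term inversion is standard.)
δ = d·√(n/2) ⇒ n = 2(δ/d)² = 2 × (2.634 / 0.98)² = 14.45.
Round up to the next whole unit.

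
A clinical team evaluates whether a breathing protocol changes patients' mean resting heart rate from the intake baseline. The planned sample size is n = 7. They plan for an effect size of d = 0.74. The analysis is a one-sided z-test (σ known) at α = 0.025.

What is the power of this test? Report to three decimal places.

Noncentrality parameter: δ = d·√n = 0.74 × √7 = 1.9579
One-sided α = 0.025 → critical value z_{0.025} = 1.960.
Power = P(Z > 1.960 − δ) = Φ(-0.002) = 0.4992.

Power ≈ 0.499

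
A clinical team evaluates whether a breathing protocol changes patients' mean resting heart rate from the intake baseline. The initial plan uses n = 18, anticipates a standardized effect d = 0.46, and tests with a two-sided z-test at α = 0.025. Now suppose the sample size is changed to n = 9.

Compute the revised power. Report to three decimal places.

Power ≈ 0.195

With n = 9: δ = d·√n = 0.46 × √9 = 1.3800. Critical value z_{0.0125} = 2.241.
Revised power = Φ(δ − 2.241) + Φ(−δ − 2.241) = Φ(-0.861) + Φ(-3.621) = 0.1945 + 0.0001 = 0.1947.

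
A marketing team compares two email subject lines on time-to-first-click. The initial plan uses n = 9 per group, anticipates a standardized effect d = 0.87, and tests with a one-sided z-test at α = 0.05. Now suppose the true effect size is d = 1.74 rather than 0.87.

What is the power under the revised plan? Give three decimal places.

Power ≈ 0.980

With d = 1.74: δ = d·√(n/2) = 1.74 × √(9/2) = 3.6911. Critical value z_{0.05} = 1.645.
Revised power = P(Z > 1.645 − δ) = Φ(2.046) = 0.9796.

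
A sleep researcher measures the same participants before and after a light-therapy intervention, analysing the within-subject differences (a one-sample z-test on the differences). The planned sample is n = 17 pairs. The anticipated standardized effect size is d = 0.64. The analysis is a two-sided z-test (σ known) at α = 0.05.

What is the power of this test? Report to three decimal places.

Power ≈ 0.751

Noncentrality parameter: λ = d·√n = 0.64 × √17 = 2.6388
Two-sided α = 0.05 → critical value z_{0.025} = 1.960.
Power = Φ(λ − 1.960) + Φ(−λ − 1.960) = Φ(0.679) + Φ(-4.599) = 0.7514 + 0.0000 = 0.7514.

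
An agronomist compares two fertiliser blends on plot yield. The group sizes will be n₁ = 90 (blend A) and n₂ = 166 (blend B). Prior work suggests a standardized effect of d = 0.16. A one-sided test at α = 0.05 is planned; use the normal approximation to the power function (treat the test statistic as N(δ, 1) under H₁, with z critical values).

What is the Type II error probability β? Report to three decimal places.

β ≈ 0.664

Noncentrality parameter: δ = d / √(1/n₁ + 1/n₂) = 0.16 / √(1/90 + 1/166) = 1.2223
Critical value for a one-sided test at α = 0.05: z_α = 1.645.
Power = Φ(δ − 1.645) = Φ(-0.423) = 0.3363.
Type II error: β = 1 − power = 1 − 0.3363 = 0.6637.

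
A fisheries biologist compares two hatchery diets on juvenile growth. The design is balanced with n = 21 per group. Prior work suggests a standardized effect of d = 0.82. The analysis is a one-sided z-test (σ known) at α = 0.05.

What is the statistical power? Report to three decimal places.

Power ≈ 0.844

Noncentrality parameter: δ = d·√(n/2) = 0.82 × √(21/2) = 2.6571
Critical value for a one-sided test at α = 0.05: z_α = 1.645.
Power = Φ(δ − 1.645) = Φ(1.012) = 0.8443.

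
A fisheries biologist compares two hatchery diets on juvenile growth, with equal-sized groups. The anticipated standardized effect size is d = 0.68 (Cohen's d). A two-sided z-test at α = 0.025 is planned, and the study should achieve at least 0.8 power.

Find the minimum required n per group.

n = 42 per group

Set Φ(δ − 2.241) = 0.8; then δ − 2.241 = Φ⁻¹(0.8) = 0.842, giving δ = 3.083.
(The Φ(−δ − z_{α/2}) term is vanishingly small for δ > 0 and is dropped in the standard sample-size formula.)
δ = d·√(n/2) ⇒ n = 2(δ/d)² = 2 × (3.083 / 0.68)² = 41.11.
Round up to the next whole unit.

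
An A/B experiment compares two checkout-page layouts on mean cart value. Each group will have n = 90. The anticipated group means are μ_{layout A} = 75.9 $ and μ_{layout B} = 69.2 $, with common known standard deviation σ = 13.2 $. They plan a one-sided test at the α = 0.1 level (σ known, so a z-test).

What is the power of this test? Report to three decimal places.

Standardized effect: d = |μ_{layout A} − μ_{layout B}| / σ = |75.9 − 69.2| / 13.2 = 0.5076
Noncentrality parameter: δ = d·√(n/2) = 0.5076 × √(90/2) = 3.4049
One-sided α = 0.1 → critical value z_{0.1} = 1.282.
Power = P(Z > 1.282 − δ) = Φ(2.123) = 0.9831.

Power ≈ 0.983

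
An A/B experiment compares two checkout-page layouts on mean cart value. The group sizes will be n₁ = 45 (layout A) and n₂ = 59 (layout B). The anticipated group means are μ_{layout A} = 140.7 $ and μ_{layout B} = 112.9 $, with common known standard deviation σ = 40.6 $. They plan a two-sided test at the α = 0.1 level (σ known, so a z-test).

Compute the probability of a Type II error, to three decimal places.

Standardized effect: d = |μ_{layout A} − μ_{layout B}| / σ = |140.7 − 112.9| / 40.6 = 0.6847
Noncentrality parameter: δ = d / √(1/n₁ + 1/n₂) = 0.6847 / √(1/45 + 1/59) = 3.4597
Two-sided α = 0.1 → critical value z_{0.05} = 1.645.
Power = Φ(δ − 1.645) + Φ(−δ − 1.645) = Φ(1.815) + Φ(-5.105) = 0.9652 + 0.0000 = 0.9652.
Type II error: β = 1 − power = 1 − 0.9652 = 0.0348.

β ≈ 0.035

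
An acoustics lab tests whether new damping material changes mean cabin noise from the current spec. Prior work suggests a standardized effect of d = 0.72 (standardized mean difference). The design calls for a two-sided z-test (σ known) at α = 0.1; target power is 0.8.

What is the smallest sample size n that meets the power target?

Set Φ(δ − 1.645) = 0.8; then δ − 1.645 = Φ⁻¹(0.8) = 0.842, giving δ = 2.486.
(The Φ(−δ − z_{α/2}) term is vanishingly small for δ > 0 and is dropped in the standard sample-size formula.)
δ = d·√n ⇒ n = (δ/d)² = (2.486 / 0.72)² = 11.93.
Rounding up, n = 12.

n = 12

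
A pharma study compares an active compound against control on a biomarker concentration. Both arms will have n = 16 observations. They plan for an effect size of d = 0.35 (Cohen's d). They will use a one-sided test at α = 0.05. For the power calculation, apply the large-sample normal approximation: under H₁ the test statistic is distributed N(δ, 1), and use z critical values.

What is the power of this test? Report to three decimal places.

Noncentrality parameter: δ = d·√(n/2) = 0.35 × √(16/2) = 0.9899
One-sided α = 0.05 → critical value z_{0.05} = 1.645.
Power = P(Z > 1.645 − δ) = Φ(-0.655) = 0.2563.

Power ≈ 0.256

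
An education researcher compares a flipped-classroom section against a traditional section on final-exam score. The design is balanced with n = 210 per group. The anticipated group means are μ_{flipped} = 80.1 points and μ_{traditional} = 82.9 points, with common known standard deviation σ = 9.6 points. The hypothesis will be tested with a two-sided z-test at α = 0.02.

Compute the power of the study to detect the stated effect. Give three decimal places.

Standardized effect: d = |μ_{flipped} − μ_{traditional}| / σ = |80.1 − 82.9| / 9.6 = 0.2917
Noncentrality parameter: δ = d·√(n/2) = 0.2917 × √(210/2) = 2.9887
Two-sided α = 0.02 → critical value z_{0.01} = 2.326.
Power = Φ(δ − 2.326) + Φ(−δ − 2.326) = Φ(0.662) + Φ(-5.315) = 0.7461 + 0.0000 = 0.7461.

Power ≈ 0.746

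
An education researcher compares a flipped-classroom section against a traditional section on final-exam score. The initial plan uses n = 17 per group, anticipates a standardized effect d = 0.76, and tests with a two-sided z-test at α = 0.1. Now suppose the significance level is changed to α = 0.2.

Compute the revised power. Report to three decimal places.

Power ≈ 0.825

δ = d·√(n/2) = 0.76 × √(17/2) = 2.2158 (unchanged). New critical value: z_{0.1} = 1.282.
Revised power = Φ(δ − 1.282) + Φ(−δ − 1.282) = Φ(0.934) + Φ(-3.497) = 0.8249 + 0.0002 = 0.8251.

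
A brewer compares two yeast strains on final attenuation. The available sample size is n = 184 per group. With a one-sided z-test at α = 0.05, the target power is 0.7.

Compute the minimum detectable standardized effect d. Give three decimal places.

Need Φ(δ − 1.645) = 0.7, so δ = 1.645 + 0.524 = 2.169.
δ = d·√(n/2) ⇒ d = δ/√(n/2) = 2.169/√(184/2) = 0.2262.

d ≈ 0.226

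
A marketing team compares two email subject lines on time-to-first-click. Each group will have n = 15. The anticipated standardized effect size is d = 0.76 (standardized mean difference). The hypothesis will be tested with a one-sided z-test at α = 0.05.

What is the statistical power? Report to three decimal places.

Noncentrality parameter: δ = d·√(n/2) = 0.76 × √(15/2) = 2.0813
Critical value for a one-sided test at α = 0.05: z_α = 1.645.
Power = Φ(δ − 1.645) = Φ(0.436) = 0.6688.

Power ≈ 0.669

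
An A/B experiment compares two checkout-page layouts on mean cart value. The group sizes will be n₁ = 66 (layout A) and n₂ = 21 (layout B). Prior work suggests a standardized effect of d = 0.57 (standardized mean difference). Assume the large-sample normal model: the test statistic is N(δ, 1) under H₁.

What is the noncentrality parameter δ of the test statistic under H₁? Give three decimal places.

δ = d / √(1/n₁ + 1/n₂) = 0.57 / √(1/66 + 1/21) = 2.2751

δ ≈ 2.275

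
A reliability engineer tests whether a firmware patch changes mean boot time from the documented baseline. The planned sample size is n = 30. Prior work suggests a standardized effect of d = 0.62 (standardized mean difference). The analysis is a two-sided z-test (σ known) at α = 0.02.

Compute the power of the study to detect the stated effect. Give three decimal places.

Power ≈ 0.858

Noncentrality parameter: δ = d·√n = 0.62 × √30 = 3.3959
Critical value for a two-sided test at α = 0.02: z_{α/2} = 2.326.
Power = Φ(δ − 2.326) + Φ(−δ − 2.326) = Φ(1.070) + Φ(-5.722) = 0.8576 + 0.0000 = 0.8576.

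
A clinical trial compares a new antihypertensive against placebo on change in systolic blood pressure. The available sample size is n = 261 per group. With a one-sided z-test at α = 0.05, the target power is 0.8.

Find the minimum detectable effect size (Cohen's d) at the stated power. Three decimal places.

d ≈ 0.218

Need Φ(δ − 1.645) = 0.8, so δ = 1.645 + 0.842 = 2.486.
δ = d·√(n/2) ⇒ d = δ/√(n/2) = 2.486/√(261/2) = 0.2177.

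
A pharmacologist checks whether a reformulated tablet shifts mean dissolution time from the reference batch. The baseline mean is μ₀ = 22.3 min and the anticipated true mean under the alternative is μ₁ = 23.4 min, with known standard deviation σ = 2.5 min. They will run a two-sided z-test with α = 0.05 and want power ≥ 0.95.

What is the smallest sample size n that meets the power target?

Standardized effect: d = |μ₁ − μ₀| / σ = |23.4 − 22.3| / 2.5 = 0.4400
For power 0.95 need Φ(δ − z_{0.025}) = 0.95, so δ = z_{0.025} + z_{0.05} = 1.960 + 1.645 = 3.605.
(For δ > 0 the lower-tail rejection region contributes negligibly to power, so the one-term inversion is standard.)
δ = d·√n ⇒ n = (δ/d)² = (3.605 / 0.4400)² = 67.12.
Rounding up, n = 68.

n = 68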